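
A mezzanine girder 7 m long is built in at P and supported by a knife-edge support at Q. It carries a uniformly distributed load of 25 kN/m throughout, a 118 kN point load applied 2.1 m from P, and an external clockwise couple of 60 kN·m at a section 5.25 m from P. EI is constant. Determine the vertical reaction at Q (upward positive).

Choose R_Q as the redundant. The primary structure is the cantilever fixed at P.
Downward deflection at the released point Q due to the loads:
  UDL 25: wL⁴/(8EI) = 7503/EI
  point load 118 at a = 2.1: Pa²(3L − a)/(6EI) = 1639/EI
  clockwise couple 60 at a = 5.25: M₀a(2L − a)/(2EI) = 1378/EI
  δ_0 = 10520/EI
Flexibility coefficient — unit upward force at Q: δ_{QQ} = L³/(3EI) = 114.3/EI.
Compatibility at Q: δ_0 − R_Q·δ_{QQ} = 0, so R_Q = 10520/114.3 = 92.02 kN.

R_Q = 92.02 kN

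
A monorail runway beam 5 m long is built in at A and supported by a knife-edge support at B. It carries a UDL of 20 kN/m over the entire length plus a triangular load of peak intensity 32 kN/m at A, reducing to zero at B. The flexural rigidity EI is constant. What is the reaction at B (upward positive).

Remove the prop at B; the released (primary) structure is a cantilever built in at A.
Deflection at B on the released cantilever, summing each load's contribution:
  UDL 20: wL⁴/(8EI) = 1562/EI
  triangular load, peak 32 at the fixed end: w₀L⁴/(30EI) = 666.7/EI
  δ_0 = 2229/EI
Tip deflection under a unit load at B: L³/(3EI) = 41.67/EI.
Compatibility at B: δ_0 − R_B·δ_{BB} = 0, so R_B = 2229/41.67 = 53.5 kN.

R_B = 53.5 kN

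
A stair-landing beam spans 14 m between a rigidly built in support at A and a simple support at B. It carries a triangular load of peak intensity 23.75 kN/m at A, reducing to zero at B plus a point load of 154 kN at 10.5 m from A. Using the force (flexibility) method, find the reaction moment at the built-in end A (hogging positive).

M_A = 563 kN·m

Release the roller at B. Primary structure: cantilever fixed at A.
Deflection at B on the released cantilever, summing each load's contribution:
  triangular load, peak 23.75 at the fixed end: w₀L⁴/(30EI) = 30413/EI
  point load 154 at a = 10.5: Pa²(3L − a)/(6EI) = 89137/EI
  δ_0 = 119550/EI
Flexibility coefficient — unit upward force at B: δ_{BB} = L³/(3EI) = 914.7/EI.
The prop prevents deflection at B: R_B = δ_0/δ_{BB} = 119550/914.7 = 130.7 kN.
Moment equilibrium about A: M_A = Σ(load moments about A) − R_B·L = 2393 − 130.7×14 = 563 kN·m.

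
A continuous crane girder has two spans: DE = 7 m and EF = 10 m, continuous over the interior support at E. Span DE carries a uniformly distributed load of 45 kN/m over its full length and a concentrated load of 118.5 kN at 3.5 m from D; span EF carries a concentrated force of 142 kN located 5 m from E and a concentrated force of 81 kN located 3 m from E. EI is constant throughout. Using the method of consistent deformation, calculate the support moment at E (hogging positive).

M_E = 419.2 kN·m

Release continuity at E by inserting a hinge; the redundant is the internal moment M_E. The primary structure is two simply-supported spans DE and EF.
End slopes at the hinge E, treating each span as simply supported:
  span DE: UDL 45: wL³/(24EI) = 643.1/EI
  span DE: point load 118.5 at a = 3.5: Pab(L + a)/(6LEI) = 362.9/EI
  span EF: point load 142 at a = 5: Pab(L + b)/(6LEI) = 887.5/EI
  span EF: point load 81 at a = 3: Pab(L + b)/(6LEI) = 481.9/EI
  relative rotation θ_0 = (1006 + 1369)/EI = 2375/EI
A unit hogging moment at E produces rotation L₁/(3EI) + L₂/(3EI) = 5.667/EI.
Slope continuity at E: θ_0 = M_E·5.667/EI, so M_E = 2375/5.667 = 419.2 kN·m (hogging).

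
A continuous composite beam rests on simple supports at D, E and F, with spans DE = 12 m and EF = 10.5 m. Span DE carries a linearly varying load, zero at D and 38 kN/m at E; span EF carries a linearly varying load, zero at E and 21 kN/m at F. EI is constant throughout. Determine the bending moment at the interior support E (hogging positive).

M_E = 257.6 kN·m

Insert a hinge at E; M_E is the redundant, and each span becomes simply supported.
Discontinuity in slope at E on the released structure — sum the simple-span end rotations:
  span DE: triangular load, peak 38: w₀L³/(45EI) = 1459/EI
  span EF: triangular load, peak 21: 7w₀L³/(360EI) = 472.7/EI
  relative rotation θ_0 = (1459 + 472.7)/EI = 1932/EI
A unit hogging moment at E produces rotation L₁/(3EI) + L₂/(3EI) = 7.5/EI.
Slope continuity at E: θ_0 = M_E·7.5/EI, so M_E = 1932/7.5 = 257.6 kN·m (hogging).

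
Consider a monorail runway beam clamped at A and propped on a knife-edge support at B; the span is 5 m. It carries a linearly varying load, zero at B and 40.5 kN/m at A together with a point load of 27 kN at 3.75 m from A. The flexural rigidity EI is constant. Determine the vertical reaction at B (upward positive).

Choose R_B as the redundant. The primary structure is the cantilever fixed at A.
Deflection at B on the released cantilever, summing each load's contribution:
  triangular load, peak 40.5 at the fixed end: w₀L⁴/(30EI) = 843.8/EI
  point load 27 at a = 3.75: Pa²(3L − a)/(6EI) = 711.9/EI
  δ_0 = 1556/EI
Flexibility coefficient — unit upward force at B: δ_{BB} = L³/(3EI) = 41.67/EI.
The prop prevents deflection at B: R_B = δ_0/δ_{BB} = 1556/41.67 = 37.34 kN.

R_B = 37.34 kN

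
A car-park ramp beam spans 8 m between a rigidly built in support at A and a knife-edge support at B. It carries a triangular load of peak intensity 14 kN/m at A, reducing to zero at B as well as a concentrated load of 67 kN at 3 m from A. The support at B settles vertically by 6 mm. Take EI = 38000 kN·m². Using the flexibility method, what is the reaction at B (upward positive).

Choose R_B as the redundant. The primary structure is the cantilever fixed at A.
Primary-structure tip deflection at B by superposition:
  triangular load, peak 14 at the fixed end: w₀L⁴/(30EI) = 1911/EI
  point load 67 at a = 3: Pa²(3L − a)/(6EI) = 2110/EI
  δ_0 = 4022/EI
Flexibility coefficient — unit upward force at B: δ_{BB} = L³/(3EI) = 170.7/EI.
With EI = 38000 kN·m²: δ_0 = 0.10584 m and δ_{BB} = 0.004491 m/kN.
Compatibility — the beam at B must follow the support down by 0.006 m: δ_0 − R_B·δ_{BB} = 0.006, so R_B = (0.10584 − 0.006)/0.004491 = 22.23 kN.

R_B = 22.23 kN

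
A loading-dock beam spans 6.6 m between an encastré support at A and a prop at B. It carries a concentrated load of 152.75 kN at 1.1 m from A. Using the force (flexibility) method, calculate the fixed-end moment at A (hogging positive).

Take the reaction at B as the redundant and release it; the primary structure is a cantilever fixed at A.
Free-end deflection of the primary structure under the applied loading (downward +):
  point load 152.75 at a = 1.1: Pa²(3L − a)/(6EI) = 576/EI
Flexibility coefficient — unit upward force at B: δ_{BB} = L³/(3EI) = 95.83/EI.
The prop prevents deflection at B: R_B = δ_0/δ_{BB} = 576/95.83 = 6.011 kN.
Moment equilibrium about A: M_A = Σ(load moments about A) − R_B·L = 168 − 6.011×6.6 = 128.4 kN·m.

M_A = 128.4 kN·m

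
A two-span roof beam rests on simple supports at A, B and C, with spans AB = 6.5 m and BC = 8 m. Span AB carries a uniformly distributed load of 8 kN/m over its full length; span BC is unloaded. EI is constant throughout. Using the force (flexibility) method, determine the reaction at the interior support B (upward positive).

R_B = 31.28 kN

Release continuity at B by inserting a hinge; the redundant is the internal moment M_B. The primary structure is two simply-supported spans AB and BC.
Discontinuity in slope at B on the released structure — sum the simple-span end rotations:
  span AB: UDL 8: wL³/(24EI) = 91.54/EI
  relative rotation θ_0 = (91.54 + 0)/EI = 91.54/EI
A unit hogging moment at B produces rotation L₁/(3EI) + L₂/(3EI) = 4.833/EI.
Compatibility: M_B·(L₁+L₂)/(3EI) = θ_0, giving M_B = 18.94 kN·m (hogging).
Span AB, ΣM about A with M_B applied at B: R_B^{AB}·6.5 = 169 + 18.94, so R_B^{AB} = 28.91 kN and R_A = 52 − 28.91 = 23.09 kN.
Span BC, ΣM about C: R_B^{BC}·8 = 0 + 18.94, so R_B^{BC} = 2.367 kN and R_C = 0 − 2.367 = -2.367 kN.
R_B = 28.91 + 2.367 = 31.28 kN.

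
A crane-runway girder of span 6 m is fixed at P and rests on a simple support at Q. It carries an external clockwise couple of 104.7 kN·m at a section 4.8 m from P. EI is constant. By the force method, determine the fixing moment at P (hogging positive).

M_P = -46.07 kN·m

Choose R_Q as the redundant. The primary structure is the cantilever fixed at P.
Primary-structure tip deflection at Q by superposition:
  clockwise couple 104.7 at a = 4.8: M₀a(2L − a)/(2EI) = 1809/EI
Flexibility coefficient — unit upward force at Q: δ_{QQ} = L³/(3EI) = 72/EI.
Compatibility at Q: δ_0 − R_Q·δ_{QQ} = 0, so R_Q = 1809/72 = 25.13 kN.
Moment equilibrium about P: M_P = Σ(load moments about P) − R_Q·L = 104.7 − 25.13×6 = -46.07 kN·m.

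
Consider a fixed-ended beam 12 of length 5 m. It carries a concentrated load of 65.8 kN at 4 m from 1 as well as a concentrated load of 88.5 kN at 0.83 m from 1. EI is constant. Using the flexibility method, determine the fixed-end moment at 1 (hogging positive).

Take the two fixed-end moments M_1, M_2 as redundants; the released structure is the simple span 12.
On the primary (simply-supported) span, the end slopes from the loading are:
  at 1: point load 65.8 at a = 4: Pab(L + b)/(6LEI) = 52.64/EI
  at 2: point load 65.8 at a = 4: Pab(L + a)/(6LEI) = 78.96/EI
  at 1: point load 88.5 at a = 0.83: Pab(L + b)/(6LEI) = 93.63/EI
  at 2: point load 88.5 at a = 0.83: Pab(L + a)/(6LEI) = 59.53/EI
  θ_10 = 146.3/EI,  θ_20 = 138.5/EI
Flexibility coefficients: a unit moment at one end gives L/(3EI) there and L/(6EI) at the far end, so f₁₁ = f₂₂ = 1.667/EI and f₁₂ = f₂₁ = 0.8333/EI.
Compatibility — zero rotation at each built-in end:
  1.667 M_1 + 0.8333 M_2 = 146.3
  0.8333 M_1 + 1.667 M_2 = 138.5
Solving the pair gives M_1 = 61.62 kN·m and M_2 = 52.28 kN·m (hogging).

M_1 = 61.62 kN·m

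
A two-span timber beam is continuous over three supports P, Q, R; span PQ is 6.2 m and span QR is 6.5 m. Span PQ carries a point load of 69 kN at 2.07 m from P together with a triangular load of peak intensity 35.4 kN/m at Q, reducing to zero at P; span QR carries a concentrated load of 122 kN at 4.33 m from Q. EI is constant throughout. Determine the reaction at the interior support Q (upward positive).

R_Q = 179.6 kN

Take M_Q as the redundant. Released structure: two simple spans PQ and QR with a hinge at Q.
Rotations at Q on the released spans (each span's end-slope, ×1/EI):
  span PQ: point load 69 at a = 2.07: Pab(L + a)/(6LEI) = 131.1/EI
  span PQ: triangular load, peak 35.4: w₀L³/(45EI) = 187.5/EI
  span QR: point load 122 at a = 4.33: Pab(L + b)/(6LEI) = 254.8/EI
  relative rotation θ_0 = (318.6 + 254.8)/EI = 573.5/EI
A unit hogging moment at Q produces rotation L₁/(3EI) + L₂/(3EI) = 4.233/EI.
Compatibility: M_Q·(L₁+L₂)/(3EI) = θ_0, giving M_Q = 135.5 kN·m (hogging).
Span PQ, ΣM about P with M_Q applied at Q: R_Q^{PQ}·6.2 = 596.4 + 135.5, so R_Q^{PQ} = 118 kN and R_P = 178.7 − 118 = 60.69 kN.
Span QR, ΣM about R: R_Q^{QR}·6.5 = 264.7 + 135.5, so R_Q^{QR} = 61.57 kN and R_R = 122 − 61.57 = 60.43 kN.
R_Q = 118 + 61.57 = 179.6 kN.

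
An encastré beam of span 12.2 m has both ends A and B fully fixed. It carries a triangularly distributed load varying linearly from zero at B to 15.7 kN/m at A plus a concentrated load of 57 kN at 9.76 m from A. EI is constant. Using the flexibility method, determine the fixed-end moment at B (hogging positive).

M_B = 166.9 kN·m

Release both end moments; the primary structure is a simply-supported span AB with redundants M_A and M_B.
Simple-span end rotations at A and B under the given loads:
  at A: triangular load, peak 15.7: w₀L³/(45EI) = 633.5/EI
  at B: triangular load, peak 15.7: 7w₀L³/(360EI) = 554.3/EI
  at A: point load 57 at a = 9.76: Pab(L + b)/(6LEI) = 271.5/EI
  at B: point load 57 at a = 9.76: Pab(L + a)/(6LEI) = 407.2/EI
  θ_A0 = 905/EI,  θ_B0 = 961.6/EI
Flexibility coefficients: a unit moment at one end gives L/(3EI) there and L/(6EI) at the far end, so f₁₁ = f₂₂ = 4.067/EI and f₁₂ = f₂₁ = 2.033/EI.
Compatibility — zero rotation at each built-in end:
  4.067 M_A + 2.033 M_B = 905
  2.033 M_A + 4.067 M_B = 961.6
Solving the pair gives M_A = 139.1 kN·m and M_B = 166.9 kN·m (hogging).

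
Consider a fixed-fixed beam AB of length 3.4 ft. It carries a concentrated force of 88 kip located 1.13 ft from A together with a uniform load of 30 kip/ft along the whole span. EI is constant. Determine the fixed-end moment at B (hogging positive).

Take the two fixed-end moments M_A, M_B as redundants; the released structure is the simple span AB.
Simple-span end rotations at A and B under the given loads:
  at A: point load 88 at a = 1.13: Pab(L + b)/(6LEI) = 62.74/EI
  at B: point load 88 at a = 1.13: Pab(L + a)/(6LEI) = 50.13/EI
  at A: UDL 30: wL³/(24EI) = 49.13/EI
  at B: UDL 30: wL³/(24EI) = 49.13/EI
  θ_A0 = 111.9/EI,  θ_B0 = 99.26/EI
Flexibility coefficients: a unit moment at one end gives L/(3EI) there and L/(6EI) at the far end, so f₁₁ = f₂₂ = 1.133/EI and f₁₂ = f₂₁ = 0.5667/EI.
Compatibility — zero rotation at each built-in end:
  1.133 M_A + 0.5667 M_B = 111.9
  0.5667 M_A + 1.133 M_B = 99.26
Solving the pair gives M_A = 73.23 kip·ft and M_B = 50.97 kip·ft (hogging).

M_B = 50.97 kip·ft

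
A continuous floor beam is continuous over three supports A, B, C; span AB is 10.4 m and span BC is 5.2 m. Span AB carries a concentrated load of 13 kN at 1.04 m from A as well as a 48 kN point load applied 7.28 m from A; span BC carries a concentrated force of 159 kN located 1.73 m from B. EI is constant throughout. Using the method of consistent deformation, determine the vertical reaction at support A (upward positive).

R_A = 15.05 kN

Insert a hinge at B; M_B is the redundant, and each span becomes simply supported.
Rotations at B on the released spans (each span's end-slope, ×1/EI):
  span AB: point load 13 at a = 1.04: Pab(L + a)/(6LEI) = 23.2/EI
  span AB: point load 48 at a = 7.28: Pab(L + a)/(6LEI) = 308.9/EI
  span BC: point load 159 at a = 1.73: Pab(L + b)/(6LEI) = 265.2/EI
  relative rotation θ_0 = (332.1 + 265.2)/EI = 597.3/EI
A unit hogging moment at B produces rotation L₁/(3EI) + L₂/(3EI) = 5.2/EI.
Slope continuity at B: θ_0 = M_B·5.2/EI, so M_B = 597.3/5.2 = 114.9 kN·m (hogging).
Span AB, ΣM about A with M_B applied at B: R_B^{AB}·10.4 = 363 + 114.9, so R_B^{AB} = 45.95 kN and R_A = 61 − 45.95 = 15.05 kN.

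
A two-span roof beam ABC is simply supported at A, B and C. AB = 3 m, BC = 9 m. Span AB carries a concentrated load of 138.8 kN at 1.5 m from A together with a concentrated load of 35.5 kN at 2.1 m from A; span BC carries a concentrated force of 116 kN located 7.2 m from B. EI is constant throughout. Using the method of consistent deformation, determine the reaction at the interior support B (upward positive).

Take M_B as the redundant. Released structure: two simple spans AB and BC with a hinge at B.
Rotations at B on the released spans (each span's end-slope, ×1/EI):
  span AB: point load 138.8 at a = 1.5: Pab(L + a)/(6LEI) = 78.08/EI
  span AB: point load 35.5 at a = 2.1: Pab(L + a)/(6LEI) = 19.01/EI
  span BC: point load 116 at a = 7.2: Pab(L + b)/(6LEI) = 300.7/EI
  relative rotation θ_0 = (97.09 + 300.7)/EI = 397.8/EI
A unit hogging moment at B produces rotation L₁/(3EI) + L₂/(3EI) = 4/EI.
Compatibility: M_B·(L₁+L₂)/(3EI) = θ_0, giving M_B = 99.44 kN·m (hogging).
Span AB, ΣM about A with M_B applied at B: R_B^{AB}·3 = 282.8 + 99.44, so R_B^{AB} = 127.4 kN and R_A = 174.3 − 127.4 = 46.9 kN.
Span BC, ΣM about C: R_B^{BC}·9 = 208.8 + 99.44, so R_B^{BC} = 34.25 kN and R_C = 116 − 34.25 = 81.75 kN.
R_B = 127.4 + 34.25 = 161.6 kN.

R_B = 161.6 kN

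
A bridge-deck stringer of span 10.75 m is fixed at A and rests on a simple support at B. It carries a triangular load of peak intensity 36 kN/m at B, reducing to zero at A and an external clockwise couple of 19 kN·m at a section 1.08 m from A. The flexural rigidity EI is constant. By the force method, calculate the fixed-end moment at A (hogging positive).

Take the reaction at B as the redundant and release it; the primary structure is a cantilever fixed at A.
Downward deflection at the released point B due to the loads:
  triangular load, peak 36 at the free end: 11w₀L⁴/(120EI) = 44070/EI
  clockwise couple 19 at a = 1.08: M₀a(2L − a)/(2EI) = 209.5/EI
  δ_0 = 44280/EI
Flexibility coefficient — unit upward force at B: δ_{BB} = L³/(3EI) = 414.1/EI.
The prop prevents deflection at B: R_B = δ_0/δ_{BB} = 44280/414.1 = 106.9 kN.
Moment equilibrium about A: M_A = Σ(load moments about A) − R_B·L = 1406 − 106.9×10.75 = 256.2 kN·m.

M_A = 256.2 kN·m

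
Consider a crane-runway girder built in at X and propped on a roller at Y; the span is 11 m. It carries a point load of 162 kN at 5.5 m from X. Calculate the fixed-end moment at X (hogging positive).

M_X = 334.1 kN·m

Release the roller at Y. Primary structure: cantilever fixed at X.
Deflection at Y on the released cantilever, summing each load's contribution:
  point load 162 at a = 5.5: Pa²(3L − a)/(6EI) = 22461/EI
Flexibility coefficient — unit upward force at Y: δ_{YY} = L³/(3EI) = 443.7/EI.
Compatibility at Y: δ_0 − R_Y·δ_{YY} = 0, so R_Y = 22461/443.7 = 50.62 kN.
Moment equilibrium about X: M_X = Σ(load moments about X) − R_Y·L = 891 − 50.62×11 = 334.1 kN·m.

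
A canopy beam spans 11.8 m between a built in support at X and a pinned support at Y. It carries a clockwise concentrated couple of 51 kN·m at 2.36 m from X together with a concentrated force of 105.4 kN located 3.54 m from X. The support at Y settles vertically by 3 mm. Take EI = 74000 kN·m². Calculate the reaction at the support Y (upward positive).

R_Y = 14.73 kN

Remove the prop at Y; the released (primary) structure is a cantilever built in at X.
Downward deflection at the released point Y due to the loads:
  clockwise couple 51 at a = 2.36: M₀a(2L − a)/(2EI) = 1278/EI
  point load 105.4 at a = 3.54: Pa²(3L − a)/(6EI) = 7014/EI
  δ_0 = 8292/EI
Tip deflection under a unit load at Y: L³/(3EI) = 547.7/EI.
With EI = 74000 kN·m²: δ_0 = 0.11205 m and δ_{YY} = 0.007401 m/kN.
Compatibility — the beam at Y must follow the support down by 0.003 m: δ_0 − R_Y·δ_{YY} = 0.003, so R_Y = (0.11205 − 0.003)/0.007401 = 14.73 kN.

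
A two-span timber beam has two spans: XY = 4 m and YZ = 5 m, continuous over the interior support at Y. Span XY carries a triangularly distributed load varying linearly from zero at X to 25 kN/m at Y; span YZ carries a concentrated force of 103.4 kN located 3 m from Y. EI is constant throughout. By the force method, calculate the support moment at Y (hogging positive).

M_Y = 60.11 kN·m

Insert a hinge at Y; M_Y is the redundant, and each span becomes simply supported.
Rotations at Y on the released spans (each span's end-slope, ×1/EI):
  span XY: triangular load, peak 25: w₀L³/(45EI) = 35.56/EI
  span YZ: point load 103.4 at a = 3: Pab(L + b)/(6LEI) = 144.8/EI
  relative rotation θ_0 = (35.56 + 144.8)/EI = 180.3/EI
A unit hogging moment at Y produces rotation L₁/(3EI) + L₂/(3EI) = 3/EI.
Compatibility: M_Y·(L₁+L₂)/(3EI) = θ_0, giving M_Y = 60.11 kN·m (hogging).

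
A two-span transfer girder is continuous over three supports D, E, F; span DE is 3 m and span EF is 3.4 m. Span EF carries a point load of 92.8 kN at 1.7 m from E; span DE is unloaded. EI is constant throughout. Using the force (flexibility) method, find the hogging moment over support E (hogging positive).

M_E = 31.43 kN·m

Release continuity at E by inserting a hinge; the redundant is the internal moment M_E. The primary structure is two simply-supported spans DE and EF.
End slopes at the hinge E, treating each span as simply supported:
  span EF: point load 92.8 at a = 1.7: Pab(L + b)/(6LEI) = 67.05/EI
  relative rotation θ_0 = (0 + 67.05)/EI = 67.05/EI
A unit hogging moment at E produces rotation L₁/(3EI) + L₂/(3EI) = 2.133/EI.
Compatibility: M_E·(L₁+L₂)/(3EI) = θ_0, giving M_E = 31.43 kN·m (hogging).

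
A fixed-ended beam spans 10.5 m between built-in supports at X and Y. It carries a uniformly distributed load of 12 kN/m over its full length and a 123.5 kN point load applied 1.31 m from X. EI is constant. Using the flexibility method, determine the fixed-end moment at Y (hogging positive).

Release both end moments; the primary structure is a simply-supported span XY with redundants M_X and M_Y.
On the primary (simply-supported) span, the end slopes from the loading are:
  at X: UDL 12: wL³/(24EI) = 578.8/EI
  at Y: UDL 12: wL³/(24EI) = 578.8/EI
  at X: point load 123.5 at a = 1.31: Pab(L + b)/(6LEI) = 464.7/EI
  at Y: point load 123.5 at a = 1.31: Pab(L + a)/(6LEI) = 278.7/EI
  θ_X0 = 1043/EI,  θ_Y0 = 857.5/EI
Flexibility coefficients: a unit moment at one end gives L/(3EI) there and L/(6EI) at the far end, so f₁₁ = f₂₂ = 3.5/EI and f₁₂ = f₂₁ = 1.75/EI.
Compatibility — zero rotation at each built-in end:
  3.5 M_X + 1.75 M_Y = 1043
  1.75 M_X + 3.5 M_Y = 857.5
Solving the pair gives M_X = 234.2 kN·m and M_Y = 127.9 kN·m (hogging).

M_Y = 127.9 kN·m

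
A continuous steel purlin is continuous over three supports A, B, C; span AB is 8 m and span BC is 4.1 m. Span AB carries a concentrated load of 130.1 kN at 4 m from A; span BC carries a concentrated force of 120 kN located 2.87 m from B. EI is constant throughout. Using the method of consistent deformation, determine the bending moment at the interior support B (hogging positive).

Insert a hinge at B; M_B is the redundant, and each span becomes simply supported.
Rotations at B on the released spans (each span's end-slope, ×1/EI):
  span AB: point load 130.1 at a = 4: Pab(L + a)/(6LEI) = 520.4/EI
  span BC: point load 120 at a = 2.87: Pab(L + b)/(6LEI) = 91.78/EI
  relative rotation θ_0 = (520.4 + 91.78)/EI = 612.2/EI
A unit hogging moment at B produces rotation L₁/(3EI) + L₂/(3EI) = 4.033/EI.
Compatibility: M_B·(L₁+L₂)/(3EI) = θ_0, giving M_B = 151.8 kN·m (hogging).

M_B = 151.8 kN·m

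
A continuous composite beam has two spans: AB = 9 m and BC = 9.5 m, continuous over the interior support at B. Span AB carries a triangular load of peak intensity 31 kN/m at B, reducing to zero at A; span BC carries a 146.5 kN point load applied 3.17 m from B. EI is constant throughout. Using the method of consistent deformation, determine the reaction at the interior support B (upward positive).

Insert a hinge at B; M_B is the redundant, and each span becomes simply supported.
Rotations at B on the released spans (each span's end-slope, ×1/EI):
  span AB: triangular load, peak 31: w₀L³/(45EI) = 502.2/EI
  span BC: point load 146.5 at a = 3.17: Pab(L + b)/(6LEI) = 816.4/EI
  relative rotation θ_0 = (502.2 + 816.4)/EI = 1319/EI
A unit hogging moment at B produces rotation L₁/(3EI) + L₂/(3EI) = 6.167/EI.
Slope continuity at B: θ_0 = M_B·6.167/EI, so M_B = 1319/6.167 = 213.8 kN·m (hogging).
Span AB, ΣM about A with M_B applied at B: R_B^{AB}·9 = 837 + 213.8, so R_B^{AB} = 116.8 kN and R_A = 139.5 − 116.8 = 22.74 kN.
Span BC, ΣM about C: R_B^{BC}·9.5 = 927.3 + 213.8, so R_B^{BC} = 120.1 kN and R_C = 146.5 − 120.1 = 26.38 kN.
R_B = 116.8 + 120.1 = 236.9 kN.

R_B = 236.9 kN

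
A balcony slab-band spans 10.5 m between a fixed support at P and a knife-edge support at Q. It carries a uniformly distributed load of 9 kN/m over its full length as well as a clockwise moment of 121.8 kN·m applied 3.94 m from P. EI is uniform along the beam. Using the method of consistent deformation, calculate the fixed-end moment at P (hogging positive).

Release the roller at Q. Primary structure: cantilever fixed at P.
Downward deflection at the released point Q due to the loads:
  UDL 9: wL⁴/(8EI) = 13674/EI
  clockwise couple 121.8 at a = 3.94: M₀a(2L − a)/(2EI) = 4093/EI
  δ_0 = 17768/EI
Tip deflection under a unit load at Q: L³/(3EI) = 385.9/EI.
The prop prevents deflection at Q: R_Q = δ_0/δ_{QQ} = 17768/385.9 = 46.05 kN.
Moment equilibrium about P: M_P = Σ(load moments about P) − R_Q·L = 617.9 − 46.05×10.5 = 134.4 kN·m.

M_P = 134.4 kN·m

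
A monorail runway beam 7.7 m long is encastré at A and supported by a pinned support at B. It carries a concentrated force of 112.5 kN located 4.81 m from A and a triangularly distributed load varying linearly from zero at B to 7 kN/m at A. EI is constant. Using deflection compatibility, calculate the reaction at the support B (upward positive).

R_B = 57.53 kN

Choose R_B as the redundant. The primary structure is the cantilever fixed at A.
Free-end deflection of the primary structure under the applied loading (downward +):
  point load 112.5 at a = 4.81: Pa²(3L − a)/(6EI) = 7934/EI
  triangular load, peak 7 at the fixed end: w₀L⁴/(30EI) = 820.2/EI
  δ_0 = 8754/EI
Flexibility coefficient — unit upward force at B: δ_{BB} = L³/(3EI) = 152.2/EI.
Compatibility at B: δ_0 − R_B·δ_{BB} = 0, so R_B = 8754/152.2 = 57.53 kN.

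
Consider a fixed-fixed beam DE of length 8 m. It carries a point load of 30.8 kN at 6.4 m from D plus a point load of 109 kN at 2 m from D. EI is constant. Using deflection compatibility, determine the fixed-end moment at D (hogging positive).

Take the two fixed-end moments M_D, M_E as redundants; the released structure is the simple span DE.
On the primary (simply-supported) span, the end slopes from the loading are:
  at D: point load 30.8 at a = 6.4: Pab(L + b)/(6LEI) = 63.08/EI
  at E: point load 30.8 at a = 6.4: Pab(L + a)/(6LEI) = 94.62/EI
  at D: point load 109 at a = 2: Pab(L + b)/(6LEI) = 381.5/EI
  at E: point load 109 at a = 2: Pab(L + a)/(6LEI) = 272.5/EI
  θ_D0 = 444.6/EI,  θ_E0 = 367.1/EI
Flexibility coefficients: a unit moment at one end gives L/(3EI) there and L/(6EI) at the far end, so f₁₁ = f₂₂ = 2.667/EI and f₁₂ = f₂₁ = 1.333/EI.
Compatibility — zero rotation at each built-in end:
  2.667 M_D + 1.333 M_E = 444.6
  1.333 M_D + 2.667 M_E = 367.1
Solving the pair gives M_D = 130.5 kN·m and M_E = 72.41 kN·m (hogging).

M_D = 130.5 kN·m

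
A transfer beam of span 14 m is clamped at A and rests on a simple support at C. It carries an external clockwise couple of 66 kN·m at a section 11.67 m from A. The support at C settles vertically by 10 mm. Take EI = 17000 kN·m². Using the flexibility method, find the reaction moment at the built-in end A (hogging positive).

Remove the prop at C; the released (primary) structure is a cantilever built in at A.
Deflection at C on the released cantilever, summing each load's contribution:
  clockwise couple 66 at a = 11.67: M₀a(2L − a)/(2EI) = 6289/EI
Flexibility coefficient — unit upward force at C: δ_{CC} = L³/(3EI) = 914.7/EI.
With EI = 17000 kN·m²: δ_0 = 0.36993 m and δ_{CC} = 0.053804 m/kN.
Compatibility — the beam at C must follow the support down by 0.01 m: δ_0 − R_C·δ_{CC} = 0.01, so R_C = (0.36993 − 0.01)/0.053804 = 6.69 kN.
Moment equilibrium about A: M_A = Σ(load moments about A) − R_C·L = 66 − 6.69×14 = -27.66 kN·m.

M_A = -27.66 kN·m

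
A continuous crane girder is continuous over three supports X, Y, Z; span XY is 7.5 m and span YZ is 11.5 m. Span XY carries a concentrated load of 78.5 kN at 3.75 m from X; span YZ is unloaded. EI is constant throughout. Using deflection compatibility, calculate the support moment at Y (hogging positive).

Release continuity at Y by inserting a hinge; the redundant is the internal moment M_Y. The primary structure is two simply-supported spans XY and YZ.
Discontinuity in slope at Y on the released structure — sum the simple-span end rotations:
  span XY: point load 78.5 at a = 3.75: Pab(L + a)/(6LEI) = 276/EI
  relative rotation θ_0 = (276 + 0)/EI = 276/EI
A unit hogging moment at Y produces rotation L₁/(3EI) + L₂/(3EI) = 6.333/EI.
Compatibility: M_Y·(L₁+L₂)/(3EI) = θ_0, giving M_Y = 43.58 kN·m (hogging).

M_Y = 43.58 kN·m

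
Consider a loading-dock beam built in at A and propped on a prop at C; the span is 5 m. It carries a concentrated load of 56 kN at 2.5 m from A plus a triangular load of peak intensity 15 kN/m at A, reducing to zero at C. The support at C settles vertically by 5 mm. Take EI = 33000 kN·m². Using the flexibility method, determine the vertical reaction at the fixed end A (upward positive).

R_A = 72.46 kN

Choose R_C as the redundant. The primary structure is the cantilever fixed at A.
Free-end deflection of the primary structure under the applied loading (downward +):
  point load 56 at a = 2.5: Pa²(3L − a)/(6EI) = 729.2/EI
  triangular load, peak 15 at the fixed end: w₀L⁴/(30EI) = 312.5/EI
  δ_0 = 1042/EI
Flexibility coefficient — unit upward force at C: δ_{CC} = L³/(3EI) = 41.67/EI.
With EI = 33000 kN·m²: δ_0 = 0.031566 m and δ_{CC} = 0.001263 m/kN.
Compatibility — the beam at C must follow the support down by 0.005 m: δ_0 − R_C·δ_{CC} = 0.005, so R_C = (0.031566 − 0.005)/0.001263 = 21.04 kN.
Vertical equilibrium: R_A = ΣP − R_C = 93.5 − 21.04 = 72.46 kN.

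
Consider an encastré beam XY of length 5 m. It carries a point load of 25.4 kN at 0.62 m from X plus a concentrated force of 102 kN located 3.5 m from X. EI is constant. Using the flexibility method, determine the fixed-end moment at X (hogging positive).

M_X = 44.21 kN·m

Release both end moments; the primary structure is a simply-supported span XY with redundants M_X and M_Y.
On the primary (simply-supported) span, the end slopes from the loading are:
  at X: point load 25.4 at a = 0.62: Pab(L + b)/(6LEI) = 21.57/EI
  at Y: point load 25.4 at a = 0.62: Pab(L + a)/(6LEI) = 12.92/EI
  at X: point load 102 at a = 3.5: Pab(L + b)/(6LEI) = 116/EI
  at Y: point load 102 at a = 3.5: Pab(L + a)/(6LEI) = 151.7/EI
  θ_X0 = 137.6/EI,  θ_Y0 = 164.6/EI
Flexibility coefficients: a unit moment at one end gives L/(3EI) there and L/(6EI) at the far end, so f₁₁ = f₂₂ = 1.667/EI and f₁₂ = f₂₁ = 0.8333/EI.
Compatibility — zero rotation at each built-in end:
  1.667 M_X + 0.8333 M_Y = 137.6
  0.8333 M_X + 1.667 M_Y = 164.6
Solving the pair gives M_X = 44.21 kN·m and M_Y = 76.68 kN·m (hogging).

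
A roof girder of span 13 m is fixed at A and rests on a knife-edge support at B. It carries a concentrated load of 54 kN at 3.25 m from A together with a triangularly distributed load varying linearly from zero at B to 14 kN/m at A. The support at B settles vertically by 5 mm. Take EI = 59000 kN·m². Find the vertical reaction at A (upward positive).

R_A = 122.6 kN

Choose R_B as the redundant. The primary structure is the cantilever fixed at A.
Deflection at B on the released cantilever, summing each load's contribution:
  point load 54 at a = 3.25: Pa²(3L − a)/(6EI) = 3398/EI
  triangular load, peak 14 at the fixed end: w₀L⁴/(30EI) = 13328/EI
  δ_0 = 16727/EI
Flexibility coefficient — unit upward force at B: δ_{BB} = L³/(3EI) = 732.3/EI.
With EI = 59000 kN·m²: δ_0 = 0.28351 m and δ_{BB} = 0.012412 m/kN.
Compatibility — the beam at B must follow the support down by 0.005 m: δ_0 − R_B·δ_{BB} = 0.005, so R_B = (0.28351 − 0.005)/0.012412 = 22.44 kN.
Vertical equilibrium: R_A = ΣP − R_B = 145 − 22.44 = 122.6 kN.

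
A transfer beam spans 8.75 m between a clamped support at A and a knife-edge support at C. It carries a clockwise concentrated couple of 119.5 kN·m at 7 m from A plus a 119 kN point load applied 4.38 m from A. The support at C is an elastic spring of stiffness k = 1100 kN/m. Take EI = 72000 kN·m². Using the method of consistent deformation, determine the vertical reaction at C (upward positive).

R_C = 44.03 kN

Choose R_C as the redundant. The primary structure is the cantilever fixed at A.
Free-end deflection of the primary structure under the applied loading (downward +):
  clockwise couple 119.5 at a = 7: M₀a(2L − a)/(2EI) = 4392/EI
  point load 119 at a = 4.38: Pa²(3L − a)/(6EI) = 8321/EI
  δ_0 = 12713/EI
Tip deflection under a unit load at C: L³/(3EI) = 223.3/EI.
With EI = 72000 kN·m²: δ_0 = 0.17657 m and δ_{CC} = 0.003101 m/kN.
Compatibility — the spring shortens by R_C/k under the reaction it provides: δ_0 − R_C·δ_{CC} = R_C/k. With 1/k = 0.000909 m/kN, R_C = δ_0 / (δ_{CC} + 1/k) = 0.17657 / (0.003101 + 0.000909) = 44.03 kN.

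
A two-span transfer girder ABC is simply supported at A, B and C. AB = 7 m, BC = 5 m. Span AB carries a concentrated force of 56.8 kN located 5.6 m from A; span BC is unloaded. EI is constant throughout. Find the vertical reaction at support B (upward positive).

R_B = 56.89 kN

Take M_B as the redundant. Released structure: two simple spans AB and BC with a hinge at B.
Discontinuity in slope at B on the released structure — sum the simple-span end rotations:
  span AB: point load 56.8 at a = 5.6: Pab(L + a)/(6LEI) = 133.6/EI
  relative rotation θ_0 = (133.6 + 0)/EI = 133.6/EI
A unit hogging moment at B produces rotation L₁/(3EI) + L₂/(3EI) = 4/EI.
Compatibility: M_B·(L₁+L₂)/(3EI) = θ_0, giving M_B = 33.4 kN·m (hogging).
Span AB, ΣM about A with M_B applied at B: R_B^{AB}·7 = 318.1 + 33.4, so R_B^{AB} = 50.21 kN and R_A = 56.8 − 50.21 = 6.589 kN.
Span BC, ΣM about C: R_B^{BC}·5 = 0 + 33.4, so R_B^{BC} = 6.68 kN and R_C = 0 − 6.68 = -6.68 kN.
R_B = 50.21 + 6.68 = 56.89 kN.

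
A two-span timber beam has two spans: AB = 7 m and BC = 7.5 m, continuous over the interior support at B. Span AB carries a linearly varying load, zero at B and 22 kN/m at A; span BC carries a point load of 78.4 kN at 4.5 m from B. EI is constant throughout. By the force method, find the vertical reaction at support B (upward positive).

Insert a hinge at B; M_B is the redundant, and each span becomes simply supported.
End slopes at the hinge B, treating each span as simply supported:
  span AB: triangular load, peak 22: 7w₀L³/(360EI) = 146.7/EI
  span BC: point load 78.4 at a = 4.5: Pab(L + b)/(6LEI) = 247/EI
  relative rotation θ_0 = (146.7 + 247)/EI = 393.7/EI
A unit hogging moment at B produces rotation L₁/(3EI) + L₂/(3EI) = 4.833/EI.
Slope continuity at B: θ_0 = M_B·4.833/EI, so M_B = 393.7/4.833 = 81.45 kN·m (hogging).
Span AB, ΣM about A with M_B applied at B: R_B^{AB}·7 = 179.7 + 81.45, so R_B^{AB} = 37.3 kN and R_A = 77 − 37.3 = 39.7 kN.
Span BC, ΣM about C: R_B^{BC}·7.5 = 235.2 + 81.45, so R_B^{BC} = 42.22 kN and R_C = 78.4 − 42.22 = 36.18 kN.
R_B = 37.3 + 42.22 = 79.52 kN.

R_B = 79.52 kN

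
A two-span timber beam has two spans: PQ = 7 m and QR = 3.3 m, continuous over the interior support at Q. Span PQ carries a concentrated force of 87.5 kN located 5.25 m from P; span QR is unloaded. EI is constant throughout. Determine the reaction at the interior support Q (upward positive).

Release continuity at Q by inserting a hinge; the redundant is the internal moment M_Q. The primary structure is two simply-supported spans PQ and QR.
Rotations at Q on the released spans (each span's end-slope, ×1/EI):
  span PQ: point load 87.5 at a = 5.25: Pab(L + a)/(6LEI) = 234.5/EI
  relative rotation θ_0 = (234.5 + 0)/EI = 234.5/EI
A unit hogging moment at Q produces rotation L₁/(3EI) + L₂/(3EI) = 3.433/EI.
Slope continuity at Q: θ_0 = M_Q·3.433/EI, so M_Q = 234.5/3.433 = 68.29 kN·m (hogging).
Span PQ, ΣM about P with M_Q applied at Q: R_Q^{PQ}·7 = 459.4 + 68.29, so R_Q^{PQ} = 75.38 kN and R_P = 87.5 − 75.38 = 12.12 kN.
Span QR, ΣM about R: R_Q^{QR}·3.3 = 0 + 68.29, so R_Q^{QR} = 20.69 kN and R_R = 0 − 20.69 = -20.69 kN.
R_Q = 75.38 + 20.69 = 96.08 kN.

R_Q = 96.08 kN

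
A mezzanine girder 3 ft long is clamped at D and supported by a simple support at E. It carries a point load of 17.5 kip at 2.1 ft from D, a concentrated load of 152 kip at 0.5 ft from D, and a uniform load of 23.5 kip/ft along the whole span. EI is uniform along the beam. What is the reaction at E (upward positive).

R_E = 42.28 kip

Remove the prop at E; the released (primary) structure is a cantilever built in at D.
Deflection at E on the released cantilever, summing each load's contribution:
  point load 17.5 at a = 2.1: Pa²(3L − a)/(6EI) = 88.75/EI
  point load 152 at a = 0.5: Pa²(3L − a)/(6EI) = 53.83/EI
  UDL 23.5: wL⁴/(8EI) = 237.9/EI
  δ_0 = 380.5/EI
Flexibility coefficient — unit upward force at E: δ_{EE} = L³/(3EI) = 9/EI.
The prop prevents deflection at E: R_E = δ_0/δ_{EE} = 380.5/9 = 42.28 kip.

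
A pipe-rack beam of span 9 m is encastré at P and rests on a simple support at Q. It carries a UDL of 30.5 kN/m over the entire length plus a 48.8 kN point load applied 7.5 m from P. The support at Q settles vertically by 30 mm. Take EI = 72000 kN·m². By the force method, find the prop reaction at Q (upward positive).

Release the roller at Q. Primary structure: cantilever fixed at P.
Free-end deflection of the primary structure under the applied loading (downward +):
  UDL 30.5: wL⁴/(8EI) = 25014/EI
  point load 48.8 at a = 7.5: Pa²(3L − a)/(6EI) = 8921/EI
  δ_0 = 33935/EI
Flexibility coefficient — unit upward force at Q: δ_{QQ} = L³/(3EI) = 243/EI.
With EI = 72000 kN·m²: δ_0 = 0.47132 m and δ_{QQ} = 0.003375 m/kN.
Compatibility — the beam at Q must follow the support down by 0.03 m: δ_0 − R_Q·δ_{QQ} = 0.03, so R_Q = (0.47132 − 0.03)/0.003375 = 130.8 kN.

R_Q = 130.8 kN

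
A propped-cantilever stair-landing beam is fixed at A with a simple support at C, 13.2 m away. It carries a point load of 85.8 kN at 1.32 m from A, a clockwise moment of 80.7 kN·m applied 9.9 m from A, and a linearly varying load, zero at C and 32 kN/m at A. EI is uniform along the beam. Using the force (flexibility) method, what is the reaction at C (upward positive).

Take the reaction at C as the redundant and release it; the primary structure is a cantilever fixed at A.
Primary-structure tip deflection at C by superposition:
  point load 85.8 at a = 1.32: Pa²(3L − a)/(6EI) = 953.8/EI
  clockwise couple 80.7 at a = 9.9: M₀a(2L − a)/(2EI) = 6591/EI
  triangular load, peak 32 at the fixed end: w₀L⁴/(30EI) = 32384/EI
  δ_0 = 39929/EI
Tip deflection under a unit load at C: L³/(3EI) = 766.7/EI.
The prop prevents deflection at C: R_C = δ_0/δ_{CC} = 39929/766.7 = 52.08 kN.

R_C = 52.08 kN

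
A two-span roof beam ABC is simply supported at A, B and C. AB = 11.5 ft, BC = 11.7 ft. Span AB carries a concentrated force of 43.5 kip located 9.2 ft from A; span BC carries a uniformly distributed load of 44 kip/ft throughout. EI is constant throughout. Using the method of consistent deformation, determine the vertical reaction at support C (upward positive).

Release continuity at B by inserting a hinge; the redundant is the internal moment M_B. The primary structure is two simply-supported spans AB and BC.
Discontinuity in slope at B on the released structure — sum the simple-span end rotations:
  span AB: point load 43.5 at a = 9.2: Pab(L + a)/(6LEI) = 276.1/EI
  span BC: UDL 44: wL³/(24EI) = 2936/EI
  relative rotation θ_0 = (276.1 + 2936)/EI = 3212/EI
A unit hogging moment at B produces rotation L₁/(3EI) + L₂/(3EI) = 7.733/EI.
Slope continuity at B: θ_0 = M_B·7.733/EI, so M_B = 3212/7.733 = 415.4 kip·ft (hogging).
Span BC, ΣM about C: R_B^{BC}·11.7 = 3012 + 415.4, so R_B^{BC} = 292.9 kip and R_C = 514.8 − 292.9 = 221.9 kip.

R_C = 221.9 kip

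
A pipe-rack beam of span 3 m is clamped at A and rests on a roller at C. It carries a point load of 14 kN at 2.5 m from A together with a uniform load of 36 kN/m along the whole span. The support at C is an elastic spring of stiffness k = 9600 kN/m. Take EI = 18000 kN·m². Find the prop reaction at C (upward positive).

R_C = 42.23 kN

Release the roller at C. Primary structure: cantilever fixed at A.
Primary-structure tip deflection at C by superposition:
  point load 14 at a = 2.5: Pa²(3L − a)/(6EI) = 94.79/EI
  UDL 36: wL⁴/(8EI) = 364.5/EI
  δ_0 = 459.3/EI
Tip deflection under a unit load at C: L³/(3EI) = 9/EI.
With EI = 18000 kN·m²: δ_0 = 0.025516 m and δ_{CC} = 0.0005 m/kN.
Compatibility — the spring shortens by R_C/k under the reaction it provides: δ_0 − R_C·δ_{CC} = R_C/k. With 1/k = 0.000104 m/kN, R_C = δ_0 / (δ_{CC} + 1/k) = 0.025516 / (0.0005 + 0.000104) = 42.23 kN.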